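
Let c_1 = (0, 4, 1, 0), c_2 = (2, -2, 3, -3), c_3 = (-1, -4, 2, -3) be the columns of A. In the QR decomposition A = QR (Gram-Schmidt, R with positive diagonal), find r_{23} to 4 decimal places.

r_{23} = 3.4087

e_1 = c_1/‖c_1‖ = (0, 4, 1, 0)/4.1231 = (0.0000, 0.9701, 0.2425, 0.0000).
r_{12} = e_1·c_2 = -1.2127.
u_2 = c_2 + 1.2127·e_1 = (2.0000, -0.8235, 3.2941, -3.0000).
‖u_2‖ = 4.9527, so e_2 = (0.4038, -0.1663, 0.6651, -0.6057).
r_{23} = e_2·c_3 = 3.4087.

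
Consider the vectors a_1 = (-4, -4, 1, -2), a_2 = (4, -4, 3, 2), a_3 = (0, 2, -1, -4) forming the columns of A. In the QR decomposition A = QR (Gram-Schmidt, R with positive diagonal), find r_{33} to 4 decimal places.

r_{33} = 3.5949

q_1 = a_1/‖a_1‖ = (-4, -4, 1, -2)/6.0828 = (-0.6576, -0.6576, 0.1644, -0.3288).
r_{12} = q_1·a_2 = -0.1644.
u_2 = a_2 + 0.1644·q_1 = (3.8919, -4.1081, 3.0270, 1.9459).
‖u_2‖ = 6.7062, so q_2 = (0.5803, -0.6126, 0.4514, 0.2902).
r_{13} = q_1·a_3 = -0.1644; r_{23} = q_2·a_3 = -2.8372.
u_3 = a_3 + 0.1644·q_1 + 2.8372·q_2 = (1.5385, 0.1538, 0.3077, -3.2308).
r_{33} = ‖u_3‖ = 3.5949.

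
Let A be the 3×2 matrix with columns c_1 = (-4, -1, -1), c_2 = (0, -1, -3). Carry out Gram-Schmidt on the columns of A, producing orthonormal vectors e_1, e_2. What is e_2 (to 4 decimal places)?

c_1 = (-4, -1, -1); ‖c_1‖ = 4.2426, so e_1 = (-0.9428, -0.2357, -0.2357).
e_1·c_2 = (-0.9428)·0 + (-0.2357)·(-1) + (-0.2357)·(-3) = 0.9428.
u_2 = c_2 − 0.9428·e_1 = (0.8889, -0.7778, -2.7778).
‖u_2‖ = 3.0185, so e_2 = (0.2945, -0.2577, -0.9203).

e_2 = (0.2945, -0.2577, -0.9203)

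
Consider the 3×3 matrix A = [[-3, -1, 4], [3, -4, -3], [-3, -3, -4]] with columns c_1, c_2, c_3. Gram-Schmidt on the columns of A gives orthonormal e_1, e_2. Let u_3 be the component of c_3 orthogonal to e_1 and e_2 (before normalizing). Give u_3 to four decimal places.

u_3 = (3.7692, 1.0769, -2.6923)

c_1 = (-3, 3, -3); ‖c_1‖ = 5.1962, so e_1 = (-0.5774, 0.5774, -0.5774).
e_1·c_2 = (-0.5774)·(-1) + 0.5774·(-4) + (-0.5774)·(-3) = 0.0000.
u_2 = c_2 + 0.0000·e_1 = (-1.0000, -4.0000, -3.0000).
‖u_2‖ = 5.0990, so e_2 = (-0.1961, -0.7845, -0.5883).
e_1·c_3 = (-0.5774)·4 + 0.5774·(-3) + (-0.5774)·(-4) = -1.7321; e_2·c_3 = (-0.1961)·4 + (-0.7845)·(-3) + (-0.5883)·(-4) = 3.9223.
u_3 = c_3 + 1.7321·e_1 − 3.9223·e_2 = (3.7692, 1.0769, -2.6923).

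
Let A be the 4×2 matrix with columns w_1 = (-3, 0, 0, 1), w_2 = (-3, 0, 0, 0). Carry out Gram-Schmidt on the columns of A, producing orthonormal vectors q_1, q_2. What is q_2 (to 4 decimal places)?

q_2 = (-0.3162, 0.0000, 0.0000, -0.9487)

w_1 = (-3, 0, 0, 1); ‖w_1‖ = 3.1623, so q_1 = (-0.9487, 0.0000, 0.0000, 0.3162).
q_1·w_2 = (-0.9487)·(-3) + 0.0000·0 + 0.0000·0 + 0.3162·0 = 2.8460.
u_2 = w_2 − 2.8460·q_1 = (-0.3000, 0.0000, 0.0000, -0.9000).
‖u_2‖ = 0.9487, so q_2 = (-0.3162, 0.0000, 0.0000, -0.9487).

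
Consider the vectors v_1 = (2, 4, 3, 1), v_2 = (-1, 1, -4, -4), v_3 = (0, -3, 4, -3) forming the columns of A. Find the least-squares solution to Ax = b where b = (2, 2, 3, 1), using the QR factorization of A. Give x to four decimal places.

x = (0.6628, -0.1749, 0.1107)

v_1 = (2, 4, 3, 1); ‖v_1‖ = 5.4772, so e_1 = (0.3651, 0.7303, 0.5477, 0.1826).
e_1·v_2 = 0.3651·(-1) + 0.7303·1 + 0.5477·(-4) + 0.1826·(-4) = -2.5560.
u_2 = v_2 + 2.5560·e_1 = (-0.0667, 2.8667, -2.6000, -3.5333).
‖u_2‖ = 5.2409, so e_2 = (-0.0127, 0.5470, -0.4961, -0.6742).
e_1·v_3 = 0.3651·0 + 0.7303·(-3) + 0.5477·4 + 0.1826·(-3) = -0.5477; e_2·v_3 = (-0.0127)·0 + 0.5470·(-3) + (-0.4961)·4 + (-0.6742)·(-3) = -1.6028.
u_3 = v_3 + 0.5477·e_1 + 1.6028·e_2 = (0.1796, -1.7233, 3.5049, -3.9806).
‖u_3‖ = 5.5795, so e_3 = (0.0322, -0.3089, 0.6282, -0.7134).
Qᵀb = (4.0166, -1.0940, 0.6177).
Back-substitute: x_3 = 0.6177/5.5795 = 0.1107.
x_2 = (-1.0940 + 1.6028·0.1107)/5.2409 = -0.1749.
x_1 = (4.0166 + 2.5560·(-0.1749) + 0.5477·0.1107)/5.4772 = 0.6628.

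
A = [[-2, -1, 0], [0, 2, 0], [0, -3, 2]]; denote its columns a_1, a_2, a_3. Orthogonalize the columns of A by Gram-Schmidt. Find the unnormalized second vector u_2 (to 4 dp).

a_1 = (-2, 0, 0); ‖a_1‖ = 2.0000, so e_1 = (-1.0000, 0.0000, 0.0000).
e_1·a_2 = (-1.0000)·(-1) + 0.0000·2 + 0.0000·(-3) = 1.0000.
u_2 = a_2 − 1.0000·e_1 = (0.0000, 2.0000, -3.0000).

u_2 = (0.0000, 2.0000, -3.0000)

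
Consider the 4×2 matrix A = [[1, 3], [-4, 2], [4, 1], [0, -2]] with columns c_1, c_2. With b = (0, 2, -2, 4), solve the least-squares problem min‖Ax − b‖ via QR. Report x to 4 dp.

e_1 = c_1/‖c_1‖ = (1, -4, 4, 0)/5.7446 = (0.1741, -0.6963, 0.6963, 0.0000).
r_{12} = e_1·c_2 = -0.1741.
u_2 = c_2 + 0.1741·e_1 = (3.0303, 1.8788, 1.1212, -2.0000).
‖u_2‖ = 4.2391, so e_2 = (0.7149, 0.4432, 0.2645, -0.4718).
Qᵀb = (-2.7852, -1.5298).
Back-substitute: x_2 = -1.5298/4.2391 = -0.3609.
x_1 = (-2.7852 + 0.1741·(-0.3609))/5.7446 = -0.4958.

x = (-0.4958, -0.3609)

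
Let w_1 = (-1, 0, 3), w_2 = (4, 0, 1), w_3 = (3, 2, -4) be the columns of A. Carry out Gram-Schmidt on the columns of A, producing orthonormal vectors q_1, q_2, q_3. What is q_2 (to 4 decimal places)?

w_1 = (-1, 0, 3); ‖w_1‖ = 3.1623, so q_1 = (-0.3162, 0.0000, 0.9487).
q_1·w_2 = (-0.3162)·4 + 0.0000·0 + 0.9487·1 = -0.3162.
u_2 = w_2 + 0.3162·q_1 = (3.9000, 0.0000, 1.3000).
‖u_2‖ = 4.1110, so q_2 = (0.9487, 0.0000, 0.3162).

q_2 = (0.9487, 0.0000, 0.3162)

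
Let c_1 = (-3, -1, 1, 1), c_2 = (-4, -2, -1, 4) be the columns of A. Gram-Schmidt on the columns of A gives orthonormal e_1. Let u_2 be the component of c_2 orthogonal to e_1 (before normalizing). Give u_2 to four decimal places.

c_1 = (-3, -1, 1, 1); ‖c_1‖ = 3.4641, so e_1 = (-0.8660, -0.2887, 0.2887, 0.2887).
e_1·c_2 = (-0.8660)·(-4) + (-0.2887)·(-2) + 0.2887·(-1) + 0.2887·4 = 4.9075.
u_2 = c_2 − 4.9075·e_1 = (0.2500, -0.5833, -2.4167, 2.5833).

u_2 = (0.2500, -0.5833, -2.4167, 2.5833)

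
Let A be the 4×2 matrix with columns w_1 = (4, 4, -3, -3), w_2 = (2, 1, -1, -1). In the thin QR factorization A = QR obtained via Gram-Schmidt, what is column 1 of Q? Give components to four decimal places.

q_1 = (0.5657, 0.5657, -0.4243, -0.4243)

w_1 = (4, 4, -3, -3); ‖w_1‖ = 7.0711, so q_1 = (0.5657, 0.5657, -0.4243, -0.4243).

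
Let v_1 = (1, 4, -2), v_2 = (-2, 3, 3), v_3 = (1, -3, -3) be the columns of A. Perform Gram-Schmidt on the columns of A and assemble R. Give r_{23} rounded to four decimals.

r_{23} = -4.1332

v_1 = (1, 4, -2); ‖v_1‖ = 4.5826, so e_1 = (0.2182, 0.8729, -0.4364).
e_1·v_2 = 0.2182·(-2) + 0.8729·3 + (-0.4364)·3 = 0.8729.
u_2 = v_2 − 0.8729·e_1 = (-2.1905, 2.2381, 3.3810).
‖u_2‖ = 4.6085, so e_2 = (-0.4753, 0.4856, 0.7336).
r_{23} = e_2·v_3 = -4.1332.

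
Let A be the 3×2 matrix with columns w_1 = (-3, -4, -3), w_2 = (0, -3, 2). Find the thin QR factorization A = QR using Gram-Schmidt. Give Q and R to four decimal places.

w_1 = (-3, -4, -3); ‖w_1‖ = 5.8310, so q_1 = (-0.5145, -0.6860, -0.5145).
q_1·w_2 = (-0.5145)·0 + (-0.6860)·(-3) + (-0.5145)·2 = 1.0290.
u_2 = w_2 − 1.0290·q_1 = (0.5294, -2.2941, 2.5294).
‖u_2‖ = 3.4556, so q_2 = (0.1532, -0.6639, 0.7320).

Q = [[-0.5145, 0.1532], [-0.6860, -0.6639], [-0.5145, 0.7320]], R = [[5.8310, 1.0290], [0.0000, 3.4556]]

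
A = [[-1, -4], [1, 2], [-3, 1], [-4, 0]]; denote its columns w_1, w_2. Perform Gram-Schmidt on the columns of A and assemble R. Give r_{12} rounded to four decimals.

w_1 = (-1, 1, -3, -4); ‖w_1‖ = 5.1962, so e_1 = (-0.1925, 0.1925, -0.5774, -0.7698).
r_{12} = e_1·w_2 = 0.5774.

r_{12} = 0.5774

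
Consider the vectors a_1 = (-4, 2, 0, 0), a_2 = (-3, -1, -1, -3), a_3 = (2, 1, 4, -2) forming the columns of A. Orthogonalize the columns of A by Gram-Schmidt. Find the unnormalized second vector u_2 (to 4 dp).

a_1 = (-4, 2, 0, 0); ‖a_1‖ = 4.4721, so q_1 = (-0.8944, 0.4472, 0.0000, 0.0000).
q_1·a_2 = (-0.8944)·(-3) + 0.4472·(-1) + 0.0000·(-1) + 0.0000·(-3) = 2.2361.
u_2 = a_2 − 2.2361·q_1 = (-1.0000, -2.0000, -1.0000, -3.0000).

u_2 = (-1.0000, -2.0000, -1.0000, -3.0000)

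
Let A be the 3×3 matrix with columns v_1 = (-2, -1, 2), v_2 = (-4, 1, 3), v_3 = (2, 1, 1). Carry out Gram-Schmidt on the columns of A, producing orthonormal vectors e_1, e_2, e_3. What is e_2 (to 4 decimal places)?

e_1 = v_1/‖v_1‖ = (-2, -1, 2)/3.0000 = (-0.6667, -0.3333, 0.6667).
r_{12} = e_1·v_2 = 4.3333.
u_2 = v_2 − 4.3333·e_1 = (-1.1111, 2.4444, 0.1111).
‖u_2‖ = 2.6874, so e_2 = (-0.4134, 0.9096, 0.0413).

e_2 = (-0.4134, 0.9096, 0.0413)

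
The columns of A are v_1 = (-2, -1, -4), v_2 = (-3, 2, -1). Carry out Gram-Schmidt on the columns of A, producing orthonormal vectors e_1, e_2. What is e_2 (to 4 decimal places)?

e_2 = (-0.6763, 0.7194, 0.1583)

v_1 = (-2, -1, -4); ‖v_1‖ = 4.5826, so e_1 = (-0.4364, -0.2182, -0.8729).
e_1·v_2 = (-0.4364)·(-3) + (-0.2182)·2 + (-0.8729)·(-1) = 1.7457.
u_2 = v_2 − 1.7457·e_1 = (-2.2381, 2.3810, 0.5238).
‖u_2‖ = 3.3094, so e_2 = (-0.6763, 0.7194, 0.1583).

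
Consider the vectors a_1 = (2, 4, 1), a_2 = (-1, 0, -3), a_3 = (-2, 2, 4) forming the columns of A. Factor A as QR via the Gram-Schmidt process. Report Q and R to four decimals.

a_1 = (2, 4, 1); ‖a_1‖ = 4.5826, so e_1 = (0.4364, 0.8729, 0.2182).
e_1·a_2 = 0.4364·(-1) + 0.8729·0 + 0.2182·(-3) = -1.0911.
u_2 = a_2 + 1.0911·e_1 = (-0.5238, 0.9524, -2.7619).
‖u_2‖ = 2.9681, so e_2 = (-0.1765, 0.3209, -0.9305).
e_1·a_3 = 0.4364·(-2) + 0.8729·2 + 0.2182·4 = 1.7457; e_2·a_3 = (-0.1765)·(-2) + 0.3209·2 + (-0.9305)·4 = -2.7274.
u_3 = a_3 − 1.7457·e_1 + 2.7274·e_2 = (-3.2432, 1.3514, 1.0811).
‖u_3‖ = 3.6761, so e_3 = (-0.8823, 0.3676, 0.2941).

Q = [[0.4364, -0.1765, -0.8823], [0.8729, 0.3209, 0.3676], [0.2182, -0.9305, 0.2941]], R = [[4.5826, -1.0911, 1.7457], [0.0000, 2.9681, -2.7274], [0.0000, 0.0000, 3.6761]]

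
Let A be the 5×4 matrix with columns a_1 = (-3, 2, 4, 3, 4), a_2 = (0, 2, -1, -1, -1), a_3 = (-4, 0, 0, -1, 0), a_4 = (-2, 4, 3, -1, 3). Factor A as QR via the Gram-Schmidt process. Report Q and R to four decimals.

q_1 = a_1/‖a_1‖ = (-3, 2, 4, 3, 4)/7.3485 = (-0.4082, 0.2722, 0.5443, 0.4082, 0.5443).
r_{12} = q_1·a_2 = -0.9526.
u_2 = a_2 + 0.9526·q_1 = (-0.3889, 2.2593, -0.4815, -0.6111, -0.4815).
‖u_2‖ = 2.4683, so q_2 = (-0.1576, 0.9153, -0.1951, -0.2476, -0.1951).
r_{13} = q_1·a_3 = 1.2247; r_{23} = q_2·a_3 = 0.8778.
u_3 = a_3 − 1.2247·q_1 − 0.8778·q_2 = (-3.3617, -1.1368, -0.4954, -1.2827, -0.4954).
‖u_3‖ = 3.8379, so q_3 = (-0.8759, -0.2962, -0.1291, -0.3342, -0.1291).
r_{14} = q_1·a_4 = 4.7629; r_{24} = q_2·a_4 = 3.0535; r_{34} = q_3·a_4 = 0.1267.
u_4 = a_4 − 4.7629·q_1 − 3.0535·q_2 − 0.1267·q_3 = (0.5365, -0.0537, 1.0194, -2.1461, 1.0194).
‖u_4‖ = 2.6410, so q_4 = (0.2032, -0.0203, 0.3860, -0.8126, 0.3860).

Q = [[-0.4082, -0.1576, -0.8759, 0.2032], [0.2722, 0.9153, -0.2962, -0.0203], [0.5443, -0.1951, -0.1291, 0.3860], [0.4082, -0.2476, -0.3342, -0.8126], [0.5443, -0.1951, -0.1291, 0.3860]], R = [[7.3485, -0.9526, 1.2247, 4.7629], [0.0000, 2.4683, 0.8778, 3.0535], [0.0000, 0.0000, 3.8379, 0.1267], [0.0000, 0.0000, 0.0000, 2.6410]]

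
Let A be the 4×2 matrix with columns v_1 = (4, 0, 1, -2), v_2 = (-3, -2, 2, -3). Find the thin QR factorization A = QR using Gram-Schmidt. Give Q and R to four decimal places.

Q = [[0.8729, -0.4455], [0.0000, -0.3981], [0.2182, 0.4360], [-0.4364, -0.6730]], R = [[4.5826, -0.8729], [0.0000, 5.0238]]

v_1 = (4, 0, 1, -2); ‖v_1‖ = 4.5826, so q_1 = (0.8729, 0.0000, 0.2182, -0.4364).
q_1·v_2 = 0.8729·(-3) + 0.0000·(-2) + 0.2182·2 + (-0.4364)·(-3) = -0.8729.
u_2 = v_2 + 0.8729·q_1 = (-2.2381, -2.0000, 2.1905, -3.3810).
‖u_2‖ = 5.0238, so q_2 = (-0.4455, -0.3981, 0.4360, -0.6730).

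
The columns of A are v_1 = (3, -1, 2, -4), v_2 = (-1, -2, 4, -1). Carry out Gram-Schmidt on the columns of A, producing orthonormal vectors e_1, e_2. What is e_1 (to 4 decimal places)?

e_1 = (0.5477, -0.1826, 0.3651, -0.7303)

v_1 = (3, -1, 2, -4); ‖v_1‖ = 5.4772, so e_1 = (0.5477, -0.1826, 0.3651, -0.7303).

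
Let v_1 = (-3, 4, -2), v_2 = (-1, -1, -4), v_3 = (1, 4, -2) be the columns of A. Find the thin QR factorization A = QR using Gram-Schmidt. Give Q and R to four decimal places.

Q = [[-0.5571, -0.0683, 0.8276], [0.7428, -0.4867, 0.4598], [-0.3714, -0.8709, -0.3219]], R = [[5.3852, 1.2999, 3.1568], [0.0000, 4.0386, -0.2732], [0.0000, 0.0000, 3.3106]]

v_1 = (-3, 4, -2); ‖v_1‖ = 5.3852, so q_1 = (-0.5571, 0.7428, -0.3714).
q_1·v_2 = (-0.5571)·(-1) + 0.7428·(-1) + (-0.3714)·(-4) = 1.2999.
u_2 = v_2 − 1.2999·q_1 = (-0.2759, -1.9655, -3.5172).
‖u_2‖ = 4.0386, so q_2 = (-0.0683, -0.4867, -0.8709).
q_1·v_3 = (-0.5571)·1 + 0.7428·4 + (-0.3714)·(-2) = 3.1568; q_2·v_3 = (-0.0683)·1 + (-0.4867)·4 + (-0.8709)·(-2) = -0.2732.
u_3 = v_3 − 3.1568·q_1 + 0.2732·q_2 = (2.7400, 1.5222, -1.0655).
‖u_3‖ = 3.3106, so q_3 = (0.8276, 0.4598, -0.3219).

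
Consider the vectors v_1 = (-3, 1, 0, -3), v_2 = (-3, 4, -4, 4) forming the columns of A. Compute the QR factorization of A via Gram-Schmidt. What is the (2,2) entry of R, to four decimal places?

r_{22} = 7.5463

e_1 = v_1/‖v_1‖ = (-3, 1, 0, -3)/4.3589 = (-0.6882, 0.2294, 0.0000, -0.6882).
r_{12} = e_1·v_2 = 0.2294.
u_2 = v_2 − 0.2294·e_1 = (-2.8421, 3.9474, -4.0000, 4.1579).
r_{22} = ‖u_2‖ = 7.5463.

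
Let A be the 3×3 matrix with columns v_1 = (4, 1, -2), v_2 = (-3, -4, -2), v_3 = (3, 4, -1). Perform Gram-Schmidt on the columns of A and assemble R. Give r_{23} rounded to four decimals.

v_1 = (4, 1, -2); ‖v_1‖ = 4.5826, so e_1 = (0.8729, 0.2182, -0.4364).
e_1·v_2 = 0.8729·(-3) + 0.2182·(-4) + (-0.4364)·(-2) = -2.6186.
u_2 = v_2 + 2.6186·e_1 = (-0.7143, -3.4286, -3.1429).
‖u_2‖ = 4.7056, so e_2 = (-0.1518, -0.7286, -0.6679).
r_{23} = e_2·v_3 = -2.7019.

r_{23} = -2.7019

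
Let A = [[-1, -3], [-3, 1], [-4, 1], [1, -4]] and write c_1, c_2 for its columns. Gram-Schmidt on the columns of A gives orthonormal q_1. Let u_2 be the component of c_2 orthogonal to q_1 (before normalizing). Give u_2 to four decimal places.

q_1 = c_1/‖c_1‖ = (-1, -3, -4, 1)/5.1962 = (-0.1925, -0.5774, -0.7698, 0.1925).
r_{12} = q_1·c_2 = -1.5396.
u_2 = c_2 + 1.5396·q_1 = (-3.2963, 0.1111, -0.1852, -3.7037).

u_2 = (-3.2963, 0.1111, -0.1852, -3.7037)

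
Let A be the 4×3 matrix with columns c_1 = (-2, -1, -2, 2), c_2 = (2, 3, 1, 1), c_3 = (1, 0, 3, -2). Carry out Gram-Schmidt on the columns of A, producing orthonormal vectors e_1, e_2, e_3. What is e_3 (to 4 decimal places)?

e_3 = (-0.4122, -0.1207, 0.8295, 0.3569)

e_1 = c_1/‖c_1‖ = (-2, -1, -2, 2)/3.6056 = (-0.5547, -0.2774, -0.5547, 0.5547).
r_{12} = e_1·c_2 = -1.9415.
u_2 = c_2 + 1.9415·e_1 = (0.9231, 2.4615, -0.0769, 2.0769).
‖u_2‖ = 3.3512, so e_2 = (0.2754, 0.7345, -0.0230, 0.6197).
r_{13} = e_1·c_3 = -3.3282; r_{23} = e_2·c_3 = -1.0329.
u_3 = c_3 + 3.3282·e_1 + 1.0329·e_2 = (-0.5616, -0.1644, 1.1301, 0.4863).
‖u_3‖ = 1.3624, so e_3 = (-0.4122, -0.1207, 0.8295, 0.3569).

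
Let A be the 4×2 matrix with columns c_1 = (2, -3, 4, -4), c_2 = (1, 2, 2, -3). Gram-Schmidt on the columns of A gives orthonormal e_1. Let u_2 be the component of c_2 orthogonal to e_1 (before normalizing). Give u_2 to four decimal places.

u_2 = (0.2889, 3.0667, 0.5778, -1.5778)

c_1 = (2, -3, 4, -4); ‖c_1‖ = 6.7082, so e_1 = (0.2981, -0.4472, 0.5963, -0.5963).
e_1·c_2 = 0.2981·1 + (-0.4472)·2 + 0.5963·2 + (-0.5963)·(-3) = 2.3851.
u_2 = c_2 − 2.3851·e_1 = (0.2889, 3.0667, 0.5778, -1.5778).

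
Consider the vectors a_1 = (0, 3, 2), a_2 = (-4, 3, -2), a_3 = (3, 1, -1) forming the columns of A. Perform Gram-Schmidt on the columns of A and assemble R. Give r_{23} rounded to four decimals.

r_{23} = -1.4191

q_1 = a_1/‖a_1‖ = (0, 3, 2)/3.6056 = (0.0000, 0.8321, 0.5547).
r_{12} = q_1·a_2 = 1.3868.
u_2 = a_2 − 1.3868·q_1 = (-4.0000, 1.8462, -2.7692).
‖u_2‖ = 5.2035, so q_2 = (-0.7687, 0.3548, -0.5322).
r_{23} = q_2·a_3 = -1.4191.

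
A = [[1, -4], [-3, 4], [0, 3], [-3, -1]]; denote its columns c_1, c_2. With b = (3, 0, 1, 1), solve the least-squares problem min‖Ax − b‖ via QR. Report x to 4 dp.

x = (-0.2067, -0.3021)

e_1 = c_1/‖c_1‖ = (1, -3, 0, -3)/4.3589 = (0.2294, -0.6882, 0.0000, -0.6882).
r_{12} = e_1·c_2 = -2.9824.
u_2 = c_2 + 2.9824·e_1 = (-3.3158, 1.9474, 3.0000, -3.0526).
‖u_2‖ = 5.7537, so e_2 = (-0.5763, 0.3385, 0.5214, -0.5305).
Qᵀb = (0.0000, -1.7380).
Back-substitute: x_2 = -1.7380/5.7537 = -0.3021.
x_1 = (0.0000 + 2.9824·(-0.3021))/4.3589 = -0.2067.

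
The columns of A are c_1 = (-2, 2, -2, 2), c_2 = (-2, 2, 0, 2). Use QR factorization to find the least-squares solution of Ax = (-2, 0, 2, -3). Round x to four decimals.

x = (-1.0000, 0.8333)

c_1 = (-2, 2, -2, 2); ‖c_1‖ = 4.0000, so e_1 = (-0.5000, 0.5000, -0.5000, 0.5000).
e_1·c_2 = (-0.5000)·(-2) + 0.5000·2 + (-0.5000)·0 + 0.5000·2 = 3.0000.
u_2 = c_2 − 3.0000·e_1 = (-0.5000, 0.5000, 1.5000, 0.5000).
‖u_2‖ = 1.7321, so e_2 = (-0.2887, 0.2887, 0.8660, 0.2887).
Qᵀb = (-1.5000, 1.4434).
Back-substitute: x_2 = 1.4434/1.7321 = 0.8333.
x_1 = (-1.5000 − 3.0000·0.8333)/4.0000 = -1.0000.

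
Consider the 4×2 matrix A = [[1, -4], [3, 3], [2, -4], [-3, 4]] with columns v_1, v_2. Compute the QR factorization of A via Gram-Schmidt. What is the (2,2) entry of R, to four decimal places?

r_{22} = 6.8715

e_1 = v_1/‖v_1‖ = (1, 3, 2, -3)/4.7958 = (0.2085, 0.6255, 0.4170, -0.6255).
r_{12} = e_1·v_2 = -3.1277.
u_2 = v_2 + 3.1277·e_1 = (-3.3478, 4.9565, -2.6957, 2.0435).
r_{22} = ‖u_2‖ = 6.8715.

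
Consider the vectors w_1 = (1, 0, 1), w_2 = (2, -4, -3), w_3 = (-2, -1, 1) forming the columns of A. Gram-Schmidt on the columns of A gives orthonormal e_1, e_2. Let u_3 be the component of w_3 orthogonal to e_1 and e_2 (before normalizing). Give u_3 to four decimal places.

u_3 = (-1.1930, -1.4912, 1.1930)

e_1 = w_1/‖w_1‖ = (1, 0, 1)/1.4142 = (0.7071, 0.0000, 0.7071).
r_{12} = e_1·w_2 = -0.7071.
u_2 = w_2 + 0.7071·e_1 = (2.5000, -4.0000, -2.5000).
‖u_2‖ = 5.3385, so e_2 = (0.4683, -0.7493, -0.4683).
r_{13} = e_1·w_3 = -0.7071; r_{23} = e_2·w_3 = -0.6556.
u_3 = w_3 + 0.7071·e_1 + 0.6556·e_2 = (-1.1930, -1.4912, 1.1930).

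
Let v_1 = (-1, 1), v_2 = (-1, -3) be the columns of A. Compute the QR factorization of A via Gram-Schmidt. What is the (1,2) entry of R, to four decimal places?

r_{12} = -1.4142

v_1 = (-1, 1); ‖v_1‖ = 1.4142, so q_1 = (-0.7071, 0.7071).
r_{12} = q_1·v_2 = -1.4142.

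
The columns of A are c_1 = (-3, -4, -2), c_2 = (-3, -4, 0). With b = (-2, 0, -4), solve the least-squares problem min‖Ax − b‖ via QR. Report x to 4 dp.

q_1 = c_1/‖c_1‖ = (-3, -4, -2)/5.3852 = (-0.5571, -0.7428, -0.3714).
r_{12} = q_1·c_2 = 4.6424.
u_2 = c_2 − 4.6424·q_1 = (-0.4138, -0.5517, 1.7241).
‖u_2‖ = 1.8570, so q_2 = (-0.2228, -0.2971, 0.9285).
Qᵀb = (2.5997, -3.2682).
Back-substitute: x_2 = -3.2682/1.8570 = -1.7600.
x_1 = (2.5997 − 4.6424·(-1.7600))/5.3852 = 2.0000.

x = (2.0000, -1.7600)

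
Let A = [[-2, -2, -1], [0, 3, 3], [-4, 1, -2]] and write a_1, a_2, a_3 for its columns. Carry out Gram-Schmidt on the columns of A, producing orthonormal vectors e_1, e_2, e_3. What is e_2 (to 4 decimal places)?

a_1 = (-2, 0, -4); ‖a_1‖ = 4.4721, so e_1 = (-0.4472, 0.0000, -0.8944).
e_1·a_2 = (-0.4472)·(-2) + 0.0000·3 + (-0.8944)·1 = 0.0000.
u_2 = a_2 + 0.0000·e_1 = (-2.0000, 3.0000, 1.0000).
‖u_2‖ = 3.7417, so e_2 = (-0.5345, 0.8018, 0.2673).

e_2 = (-0.5345, 0.8018, 0.2673)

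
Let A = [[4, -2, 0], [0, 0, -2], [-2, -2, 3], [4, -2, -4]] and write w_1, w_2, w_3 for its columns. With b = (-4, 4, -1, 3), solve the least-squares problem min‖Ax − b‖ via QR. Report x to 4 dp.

x = (-1.4444, -0.8056, -1.8333)

e_1 = w_1/‖w_1‖ = (4, 0, -2, 4)/6.0000 = (0.6667, 0.0000, -0.3333, 0.6667).
r_{12} = e_1·w_2 = -2.0000.
u_2 = w_2 + 2.0000·e_1 = (-0.6667, 0.0000, -2.6667, -0.6667).
‖u_2‖ = 2.8284, so e_2 = (-0.2357, 0.0000, -0.9428, -0.2357).
r_{13} = e_1·w_3 = -3.6667; r_{23} = e_2·w_3 = -1.8856.
u_3 = w_3 + 3.6667·e_1 + 1.8856·e_2 = (2.0000, -2.0000, 0.0000, -2.0000).
‖u_3‖ = 3.4641, so e_3 = (0.5774, -0.5774, 0.0000, -0.5774).
Qᵀb = (-0.3333, 1.1785, -6.3509).
Back-substitute: x_3 = -6.3509/3.4641 = -1.8333.
x_2 = (1.1785 + 1.8856·(-1.8333))/2.8284 = -0.8056.
x_1 = (-0.3333 + 2.0000·(-0.8056) + 3.6667·(-1.8333))/6.0000 = -1.4444.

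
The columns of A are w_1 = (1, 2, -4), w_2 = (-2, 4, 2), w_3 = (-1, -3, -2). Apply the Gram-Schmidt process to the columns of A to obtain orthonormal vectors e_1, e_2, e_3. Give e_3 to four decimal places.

e_3 = (-0.8944, -0.2683, -0.3578)

w_1 = (1, 2, -4); ‖w_1‖ = 4.5826, so e_1 = (0.2182, 0.4364, -0.8729).
e_1·w_2 = 0.2182·(-2) + 0.4364·4 + (-0.8729)·2 = -0.4364.
u_2 = w_2 + 0.4364·e_1 = (-1.9048, 4.1905, 1.6190).
‖u_2‖ = 4.8795, so e_2 = (-0.3904, 0.8588, 0.3318).
e_1·w_3 = 0.2182·(-1) + 0.4364·(-3) + (-0.8729)·(-2) = 0.2182; e_2·w_3 = (-0.3904)·(-1) + 0.8588·(-3) + 0.3318·(-2) = -2.8496.
u_3 = w_3 − 0.2182·e_1 + 2.8496·e_2 = (-2.1600, -0.6480, -0.8640).
‖u_3‖ = 2.4150, so e_3 = (-0.8944, -0.2683, -0.3578).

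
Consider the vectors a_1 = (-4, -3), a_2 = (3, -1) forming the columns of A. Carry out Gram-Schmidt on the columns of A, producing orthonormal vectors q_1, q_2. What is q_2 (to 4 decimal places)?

q_2 = (0.6000, -0.8000)

a_1 = (-4, -3); ‖a_1‖ = 5.0000, so q_1 = (-0.8000, -0.6000).
q_1·a_2 = (-0.8000)·3 + (-0.6000)·(-1) = -1.8000.
u_2 = a_2 + 1.8000·q_1 = (1.5600, -2.0800).
‖u_2‖ = 2.6000, so q_2 = (0.6000, -0.8000).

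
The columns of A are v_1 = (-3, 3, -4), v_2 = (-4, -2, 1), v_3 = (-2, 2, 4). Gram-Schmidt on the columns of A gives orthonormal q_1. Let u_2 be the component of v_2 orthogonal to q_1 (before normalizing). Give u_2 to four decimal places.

u_2 = (-3.8235, -2.1765, 1.2353)

v_1 = (-3, 3, -4); ‖v_1‖ = 5.8310, so q_1 = (-0.5145, 0.5145, -0.6860).
q_1·v_2 = (-0.5145)·(-4) + 0.5145·(-2) + (-0.6860)·1 = 0.3430.
u_2 = v_2 − 0.3430·q_1 = (-3.8235, -2.1765, 1.2353).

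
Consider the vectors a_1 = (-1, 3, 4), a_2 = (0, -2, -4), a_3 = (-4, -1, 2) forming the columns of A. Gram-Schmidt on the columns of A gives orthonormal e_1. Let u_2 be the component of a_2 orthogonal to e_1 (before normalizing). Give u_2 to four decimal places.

e_1 = a_1/‖a_1‖ = (-1, 3, 4)/5.0990 = (-0.1961, 0.5883, 0.7845).
r_{12} = e_1·a_2 = -4.3146.
u_2 = a_2 + 4.3146·e_1 = (-0.8462, 0.5385, -0.6154).

u_2 = (-0.8462, 0.5385, -0.6154)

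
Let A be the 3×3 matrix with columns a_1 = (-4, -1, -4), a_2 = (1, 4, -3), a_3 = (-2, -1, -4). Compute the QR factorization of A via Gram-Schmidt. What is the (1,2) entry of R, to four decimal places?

r_{12} = 0.6963

a_1 = (-4, -1, -4); ‖a_1‖ = 5.7446, so q_1 = (-0.6963, -0.1741, -0.6963).
r_{12} = q_1·a_2 = 0.6963.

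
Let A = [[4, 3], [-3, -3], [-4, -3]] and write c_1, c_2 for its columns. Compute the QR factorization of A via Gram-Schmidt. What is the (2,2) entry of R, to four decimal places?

r_{22} = 0.6626

c_1 = (4, -3, -4); ‖c_1‖ = 6.4031, so e_1 = (0.6247, -0.4685, -0.6247).
e_1·c_2 = 0.6247·3 + (-0.4685)·(-3) + (-0.6247)·(-3) = 5.1537.
u_2 = c_2 − 5.1537·e_1 = (-0.2195, -0.5854, 0.2195).
r_{22} = ‖u_2‖ = 0.6626.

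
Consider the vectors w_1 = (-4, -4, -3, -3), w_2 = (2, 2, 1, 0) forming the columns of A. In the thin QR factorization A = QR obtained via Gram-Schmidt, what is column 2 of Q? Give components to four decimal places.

e_2 = (0.3598, 0.3598, -0.1049, -0.8545)

w_1 = (-4, -4, -3, -3); ‖w_1‖ = 7.0711, so e_1 = (-0.5657, -0.5657, -0.4243, -0.4243).
e_1·w_2 = (-0.5657)·2 + (-0.5657)·2 + (-0.4243)·1 + (-0.4243)·0 = -2.6870.
u_2 = w_2 + 2.6870·e_1 = (0.4800, 0.4800, -0.1400, -1.1400).
‖u_2‖ = 1.3342, so e_2 = (0.3598, 0.3598, -0.1049, -0.8545).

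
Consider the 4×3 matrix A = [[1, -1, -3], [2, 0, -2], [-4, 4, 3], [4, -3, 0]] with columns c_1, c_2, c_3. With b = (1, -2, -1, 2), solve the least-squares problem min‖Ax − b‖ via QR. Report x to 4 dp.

e_1 = c_1/‖c_1‖ = (1, 2, -4, 4)/6.0828 = (0.1644, 0.3288, -0.6576, 0.6576).
r_{12} = e_1·c_2 = -4.7676.
u_2 = c_2 + 4.7676·e_1 = (-0.2162, 1.5676, 0.8649, 0.1351).
‖u_2‖ = 1.8084, so e_2 = (-0.1196, 0.8668, 0.4783, 0.0747).
r_{13} = e_1·c_3 = -3.1236; r_{23} = e_2·c_3 = 0.0598.
u_3 = c_3 + 3.1236·e_1 − 0.0598·e_2 = (-2.4793, -1.0248, 0.9174, 2.0496).
‖u_3‖ = 3.4985, so e_3 = (-0.7087, -0.2929, 0.2622, 0.5858).
Qᵀb = (1.4796, -2.1820, 0.7866).
Back-substitute: x_3 = 0.7866/3.4985 = 0.2248.
x_2 = (-2.1820 − 0.0598·0.2248)/1.8084 = -1.2140.
x_1 = (1.4796 + 4.7676·(-1.2140) + 3.1236·0.2248)/6.0828 = -0.5928.

x = (-0.5928, -1.2140, 0.2248)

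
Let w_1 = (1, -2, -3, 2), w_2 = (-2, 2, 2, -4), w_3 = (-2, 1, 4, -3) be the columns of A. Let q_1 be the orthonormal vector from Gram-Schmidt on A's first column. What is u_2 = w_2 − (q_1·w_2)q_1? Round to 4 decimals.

w_1 = (1, -2, -3, 2); ‖w_1‖ = 4.2426, so q_1 = (0.2357, -0.4714, -0.7071, 0.4714).
q_1·w_2 = 0.2357·(-2) + (-0.4714)·2 + (-0.7071)·2 + 0.4714·(-4) = -4.7140.
u_2 = w_2 + 4.7140·q_1 = (-0.8889, -0.2222, -1.3333, -1.7778).

u_2 = (-0.8889, -0.2222, -1.3333, -1.7778)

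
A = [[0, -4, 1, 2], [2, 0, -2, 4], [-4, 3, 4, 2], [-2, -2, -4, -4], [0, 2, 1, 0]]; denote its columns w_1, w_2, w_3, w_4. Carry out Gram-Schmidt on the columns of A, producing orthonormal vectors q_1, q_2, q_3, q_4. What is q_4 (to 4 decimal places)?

q_4 = (0.2414, 0.8632, 0.4226, 0.0181, -0.1329)

w_1 = (0, 2, -4, -2, 0); ‖w_1‖ = 4.8990, so q_1 = (0.0000, 0.4082, -0.8165, -0.4082, 0.0000).
q_1·w_2 = 0.0000·(-4) + 0.4082·0 + (-0.8165)·3 + (-0.4082)·(-2) + 0.0000·2 = -1.6330.
u_2 = w_2 + 1.6330·q_1 = (-4.0000, 0.6667, 1.6667, -2.6667, 2.0000).
‖u_2‖ = 5.5076, so q_2 = (-0.7263, 0.1210, 0.3026, -0.4842, 0.3631).
q_1·w_3 = 0.0000·1 + 0.4082·(-2) + (-0.8165)·4 + (-0.4082)·(-4) + 0.0000·1 = -2.4495; q_2·w_3 = (-0.7263)·1 + 0.1210·(-2) + 0.3026·4 + (-0.4842)·(-4) + 0.3631·1 = 2.5420.
u_3 = w_3 + 2.4495·q_1 − 2.5420·q_2 = (2.8462, -1.3077, 1.2308, -3.7692, 0.0769).
‖u_3‖ = 5.0536, so q_3 = (0.5632, -0.2588, 0.2435, -0.7459, 0.0152).
q_1·w_4 = 0.0000·2 + 0.4082·4 + (-0.8165)·2 + (-0.4082)·(-4) + 0.0000·0 = 1.6330; q_2·w_4 = (-0.7263)·2 + 0.1210·4 + 0.3026·2 + (-0.4842)·(-4) + 0.3631·0 = 1.5736; q_3·w_4 = 0.5632·2 + (-0.2588)·4 + 0.2435·2 + (-0.7459)·(-4) + 0.0152·0 = 3.5618.
u_4 = w_4 − 1.6330·q_1 − 1.5736·q_2 − 3.5618·q_3 = (1.1368, 4.0645, 1.9897, 0.0852, -0.6256).
‖u_4‖ = 4.7085, so q_4 = (0.2414, 0.8632, 0.4226, 0.0181, -0.1329).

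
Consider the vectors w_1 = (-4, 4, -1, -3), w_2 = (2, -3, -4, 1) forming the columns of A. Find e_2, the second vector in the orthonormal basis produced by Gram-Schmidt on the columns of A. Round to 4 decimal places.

e_1 = w_1/‖w_1‖ = (-4, 4, -1, -3)/6.4807 = (-0.6172, 0.6172, -0.1543, -0.4629).
r_{12} = e_1·w_2 = -2.9318.
u_2 = w_2 + 2.9318·e_1 = (0.1905, -1.1905, -4.4524, -0.3571).
‖u_2‖ = 4.6265, so e_2 = (0.0412, -0.2573, -0.9624, -0.0772).

e_2 = (0.0412, -0.2573, -0.9624, -0.0772)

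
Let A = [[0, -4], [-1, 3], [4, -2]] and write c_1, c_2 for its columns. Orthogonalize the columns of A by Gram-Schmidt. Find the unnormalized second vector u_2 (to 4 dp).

u_2 = (-4.0000, 2.3529, 0.5882)

e_1 = c_1/‖c_1‖ = (0, -1, 4)/4.1231 = (0.0000, -0.2425, 0.9701).
r_{12} = e_1·c_2 = -2.6679.
u_2 = c_2 + 2.6679·e_1 = (-4.0000, 2.3529, 0.5882).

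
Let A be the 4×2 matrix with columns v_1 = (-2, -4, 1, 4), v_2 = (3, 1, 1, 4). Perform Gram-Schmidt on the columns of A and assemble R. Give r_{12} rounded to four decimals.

v_1 = (-2, -4, 1, 4); ‖v_1‖ = 6.0828, so e_1 = (-0.3288, -0.6576, 0.1644, 0.6576).
r_{12} = e_1·v_2 = 1.1508.

r_{12} = 1.1508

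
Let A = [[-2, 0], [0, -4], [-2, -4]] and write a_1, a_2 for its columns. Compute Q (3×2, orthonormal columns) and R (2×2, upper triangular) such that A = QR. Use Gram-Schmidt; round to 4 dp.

Q = [[-0.7071, 0.4082], [0.0000, -0.8165], [-0.7071, -0.4082]], R = [[2.8284, 2.8284], [0.0000, 4.8990]]

e_1 = a_1/‖a_1‖ = (-2, 0, -2)/2.8284 = (-0.7071, 0.0000, -0.7071).
r_{12} = e_1·a_2 = 2.8284.
u_2 = a_2 − 2.8284·e_1 = (2.0000, -4.0000, -2.0000).
‖u_2‖ = 4.8990, so e_2 = (0.4082, -0.8165, -0.4082).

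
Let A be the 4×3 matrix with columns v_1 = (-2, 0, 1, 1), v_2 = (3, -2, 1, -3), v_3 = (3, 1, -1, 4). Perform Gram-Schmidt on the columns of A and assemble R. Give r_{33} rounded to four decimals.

q_1 = v_1/‖v_1‖ = (-2, 0, 1, 1)/2.4495 = (-0.8165, 0.0000, 0.4082, 0.4082).
r_{12} = q_1·v_2 = -3.2660.
u_2 = v_2 + 3.2660·q_1 = (0.3333, -2.0000, 2.3333, -1.6667).
‖u_2‖ = 3.5119, so q_2 = (0.0949, -0.5695, 0.6644, -0.4746).
r_{13} = q_1·v_3 = -1.2247; r_{23} = q_2·v_3 = -2.8475.
u_3 = v_3 + 1.2247·q_1 + 2.8475·q_2 = (2.2703, -0.6216, 1.3919, 3.1486).
r_{33} = ‖u_3‖ = 4.1704.

r_{33} = 4.1704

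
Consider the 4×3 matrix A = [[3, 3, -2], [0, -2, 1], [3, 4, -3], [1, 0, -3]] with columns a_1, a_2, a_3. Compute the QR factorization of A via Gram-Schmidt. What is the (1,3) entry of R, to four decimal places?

a_1 = (3, 0, 3, 1); ‖a_1‖ = 4.3589, so e_1 = (0.6882, 0.0000, 0.6882, 0.2294).
r_{13} = e_1·a_3 = -4.1295.

r_{13} = -4.1295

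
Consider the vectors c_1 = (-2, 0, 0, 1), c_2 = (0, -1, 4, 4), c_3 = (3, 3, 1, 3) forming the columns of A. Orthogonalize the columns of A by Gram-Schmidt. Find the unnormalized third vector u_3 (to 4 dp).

c_1 = (-2, 0, 0, 1); ‖c_1‖ = 2.2361, so e_1 = (-0.8944, 0.0000, 0.0000, 0.4472).
e_1·c_2 = (-0.8944)·0 + 0.0000·(-1) + 0.0000·4 + 0.4472·4 = 1.7889.
u_2 = c_2 − 1.7889·e_1 = (1.6000, -1.0000, 4.0000, 3.2000).
‖u_2‖ = 5.4589, so e_2 = (0.2931, -0.1832, 0.7327, 0.5862).
e_1·c_3 = (-0.8944)·3 + 0.0000·3 + 0.0000·1 + 0.4472·3 = -1.3416; e_2·c_3 = 0.2931·3 + (-0.1832)·3 + 0.7327·1 + 0.5862·3 = 2.8211.
u_3 = c_3 + 1.3416·e_1 − 2.8211·e_2 = (0.9732, 3.5168, -1.0671, 1.9463).

u_3 = (0.9732, 3.5168, -1.0671, 1.9463)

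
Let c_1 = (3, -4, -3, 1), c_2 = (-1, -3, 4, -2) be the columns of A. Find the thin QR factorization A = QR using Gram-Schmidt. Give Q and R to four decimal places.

Q = [[0.5071, -0.1056], [-0.6761, -0.6600], [-0.5071, 0.6600], [0.1690, -0.3432]], R = [[5.9161, -0.8452], [0.0000, 5.4116]]

c_1 = (3, -4, -3, 1); ‖c_1‖ = 5.9161, so e_1 = (0.5071, -0.6761, -0.5071, 0.1690).
e_1·c_2 = 0.5071·(-1) + (-0.6761)·(-3) + (-0.5071)·4 + 0.1690·(-2) = -0.8452.
u_2 = c_2 + 0.8452·e_1 = (-0.5714, -3.5714, 3.5714, -1.8571).
‖u_2‖ = 5.4116, so e_2 = (-0.1056, -0.6600, 0.6600, -0.3432).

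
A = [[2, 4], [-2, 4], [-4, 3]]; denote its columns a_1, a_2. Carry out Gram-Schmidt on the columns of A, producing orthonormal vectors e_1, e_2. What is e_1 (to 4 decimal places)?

a_1 = (2, -2, -4); ‖a_1‖ = 4.8990, so e_1 = (0.4082, -0.4082, -0.8165).

e_1 = (0.4082, -0.4082, -0.8165)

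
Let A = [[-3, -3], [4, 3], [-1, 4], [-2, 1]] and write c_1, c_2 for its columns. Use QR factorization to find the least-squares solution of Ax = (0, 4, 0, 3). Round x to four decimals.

x = (0.1515, 0.3636)

e_1 = c_1/‖c_1‖ = (-3, 4, -1, -2)/5.4772 = (-0.5477, 0.7303, -0.1826, -0.3651).
r_{12} = e_1·c_2 = 2.7386.
u_2 = c_2 − 2.7386·e_1 = (-1.5000, 1.0000, 4.5000, 2.0000).
‖u_2‖ = 5.2440, so e_2 = (-0.2860, 0.1907, 0.8581, 0.3814).
Qᵀb = (1.8257, 1.9069).
Back-substitute: x_2 = 1.9069/5.2440 = 0.3636.
x_1 = (1.8257 − 2.7386·0.3636)/5.4772 = 0.1515.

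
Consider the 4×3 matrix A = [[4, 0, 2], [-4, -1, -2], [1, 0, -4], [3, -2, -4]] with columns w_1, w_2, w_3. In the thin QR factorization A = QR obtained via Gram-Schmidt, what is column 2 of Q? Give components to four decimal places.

w_1 = (4, -4, 1, 3); ‖w_1‖ = 6.4807, so e_1 = (0.6172, -0.6172, 0.1543, 0.4629).
e_1·w_2 = 0.6172·0 + (-0.6172)·(-1) + 0.1543·0 + 0.4629·(-2) = -0.3086.
u_2 = w_2 + 0.3086·e_1 = (0.1905, -1.1905, 0.0476, -1.8571).
‖u_2‖ = 2.2147, so e_2 = (0.0860, -0.5375, 0.0215, -0.8386).

e_2 = (0.0860, -0.5375, 0.0215, -0.8386)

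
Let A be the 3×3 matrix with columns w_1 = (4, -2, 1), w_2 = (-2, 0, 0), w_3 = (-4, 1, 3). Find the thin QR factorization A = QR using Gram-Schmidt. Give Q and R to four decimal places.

Q = [[0.8729, -0.4880, 0.0000], [-0.4364, -0.7807, 0.4472], [0.2182, 0.3904, 0.8944]], R = [[4.5826, -1.7457, -3.2733], [0.0000, 0.9759, 2.3422], [0.0000, 0.0000, 3.1305]]

w_1 = (4, -2, 1); ‖w_1‖ = 4.5826, so e_1 = (0.8729, -0.4364, 0.2182).
e_1·w_2 = 0.8729·(-2) + (-0.4364)·0 + 0.2182·0 = -1.7457.
u_2 = w_2 + 1.7457·e_1 = (-0.4762, -0.7619, 0.3810).
‖u_2‖ = 0.9759, so e_2 = (-0.4880, -0.7807, 0.3904).
e_1·w_3 = 0.8729·(-4) + (-0.4364)·1 + 0.2182·3 = -3.2733; e_2·w_3 = (-0.4880)·(-4) + (-0.7807)·1 + 0.3904·3 = 2.3422.
u_3 = w_3 + 3.2733·e_1 − 2.3422·e_2 = (0.0000, 1.4000, 2.8000).
‖u_3‖ = 3.1305, so e_3 = (0.0000, 0.4472, 0.8944).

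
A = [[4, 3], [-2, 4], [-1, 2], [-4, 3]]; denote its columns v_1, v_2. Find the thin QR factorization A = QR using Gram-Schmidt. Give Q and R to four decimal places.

Q = [[0.6576, 0.6869], [-0.3288, 0.5823], [-0.1644, 0.2911], [-0.6576, 0.3230]], R = [[6.0828, -1.6440], [0.0000, 5.9412]]

v_1 = (4, -2, -1, -4); ‖v_1‖ = 6.0828, so q_1 = (0.6576, -0.3288, -0.1644, -0.6576).
q_1·v_2 = 0.6576·3 + (-0.3288)·4 + (-0.1644)·2 + (-0.6576)·3 = -1.6440.
u_2 = v_2 + 1.6440·q_1 = (4.0811, 3.4595, 1.7297, 1.9189).
‖u_2‖ = 5.9412, so q_2 = (0.6869, 0.5823, 0.2911, 0.3230).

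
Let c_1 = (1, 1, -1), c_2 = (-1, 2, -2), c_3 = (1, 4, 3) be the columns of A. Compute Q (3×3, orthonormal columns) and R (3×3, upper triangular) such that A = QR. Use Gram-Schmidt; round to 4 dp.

c_1 = (1, 1, -1); ‖c_1‖ = 1.7321, so e_1 = (0.5774, 0.5774, -0.5774).
e_1·c_2 = 0.5774·(-1) + 0.5774·2 + (-0.5774)·(-2) = 1.7321.
u_2 = c_2 − 1.7321·e_1 = (-2.0000, 1.0000, -1.0000).
‖u_2‖ = 2.4495, so e_2 = (-0.8165, 0.4082, -0.4082).
e_1·c_3 = 0.5774·1 + 0.5774·4 + (-0.5774)·3 = 1.1547; e_2·c_3 = (-0.8165)·1 + 0.4082·4 + (-0.4082)·3 = -0.4082.
u_3 = c_3 − 1.1547·e_1 + 0.4082·e_2 = (0.0000, 3.5000, 3.5000).
‖u_3‖ = 4.9497, so e_3 = (0.0000, 0.7071, 0.7071).

Q = [[0.5774, -0.8165, 0.0000], [0.5774, 0.4082, 0.7071], [-0.5774, -0.4082, 0.7071]], R = [[1.7321, 1.7321, 1.1547], [0.0000, 2.4495, -0.4082], [0.0000, 0.0000, 4.9497]]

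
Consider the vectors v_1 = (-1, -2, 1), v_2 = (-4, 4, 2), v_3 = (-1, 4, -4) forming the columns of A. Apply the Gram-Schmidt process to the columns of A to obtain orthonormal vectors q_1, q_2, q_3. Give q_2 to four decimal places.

v_1 = (-1, -2, 1); ‖v_1‖ = 2.4495, so q_1 = (-0.4082, -0.8165, 0.4082).
q_1·v_2 = (-0.4082)·(-4) + (-0.8165)·4 + 0.4082·2 = -0.8165.
u_2 = v_2 + 0.8165·q_1 = (-4.3333, 3.3333, 2.3333).
‖u_2‖ = 5.9442, so q_2 = (-0.7290, 0.5608, 0.3925).

q_2 = (-0.7290, 0.5608, 0.3925)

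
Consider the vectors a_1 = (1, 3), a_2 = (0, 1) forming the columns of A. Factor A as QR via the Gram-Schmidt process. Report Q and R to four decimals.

Q = [[0.3162, -0.9487], [0.9487, 0.3162]], R = [[3.1623, 0.9487], [0.0000, 0.3162]]

a_1 = (1, 3); ‖a_1‖ = 3.1623, so e_1 = (0.3162, 0.9487).
e_1·a_2 = 0.3162·0 + 0.9487·1 = 0.9487.
u_2 = a_2 − 0.9487·e_1 = (-0.3000, 0.1000).
‖u_2‖ = 0.3162, so e_2 = (-0.9487, 0.3162).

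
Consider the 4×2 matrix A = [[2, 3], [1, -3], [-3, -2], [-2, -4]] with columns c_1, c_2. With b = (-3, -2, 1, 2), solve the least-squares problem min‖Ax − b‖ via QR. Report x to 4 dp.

x = (-0.8835, 0.0532)

q_1 = c_1/‖c_1‖ = (2, 1, -3, -2)/4.2426 = (0.4714, 0.2357, -0.7071, -0.4714).
r_{12} = q_1·c_2 = 4.0069.
u_2 = c_2 − 4.0069·q_1 = (1.1111, -3.9444, 0.8333, -2.1111).
‖u_2‖ = 4.6845, so q_2 = (0.2372, -0.8420, 0.1779, -0.4507).
Qᵀb = (-3.5355, 0.2490).
Back-substitute: x_2 = 0.2490/4.6845 = 0.0532.
x_1 = (-3.5355 − 4.0069·0.0532)/4.2426 = -0.8835.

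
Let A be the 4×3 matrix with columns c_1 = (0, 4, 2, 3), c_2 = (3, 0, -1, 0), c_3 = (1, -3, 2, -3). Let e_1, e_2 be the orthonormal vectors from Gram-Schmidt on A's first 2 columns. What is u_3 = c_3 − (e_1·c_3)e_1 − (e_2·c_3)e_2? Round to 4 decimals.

u_3 = (1.0524, -0.6503, 3.1573, -1.2378)

c_1 = (0, 4, 2, 3); ‖c_1‖ = 5.3852, so e_1 = (0.0000, 0.7428, 0.3714, 0.5571).
e_1·c_2 = 0.0000·3 + 0.7428·0 + 0.3714·(-1) + 0.5571·0 = -0.3714.
u_2 = c_2 + 0.3714·e_1 = (3.0000, 0.2759, -0.8621, 0.2069).
‖u_2‖ = 3.1404, so e_2 = (0.9553, 0.0878, -0.2745, 0.0659).
e_1·c_3 = 0.0000·1 + 0.7428·(-3) + 0.3714·2 + 0.5571·(-3) = -3.1568; e_2·c_3 = 0.9553·1 + 0.0878·(-3) + (-0.2745)·2 + 0.0659·(-3) = -0.0549.
u_3 = c_3 + 3.1568·e_1 + 0.0549·e_2 = (1.0524, -0.6503, 3.1573, -1.2378).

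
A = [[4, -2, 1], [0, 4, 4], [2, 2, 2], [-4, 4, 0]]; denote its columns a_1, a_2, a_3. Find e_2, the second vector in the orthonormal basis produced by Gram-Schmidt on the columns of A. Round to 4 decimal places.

e_2 = (0.0413, 0.7442, 0.5788, 0.3308)

a_1 = (4, 0, 2, -4); ‖a_1‖ = 6.0000, so e_1 = (0.6667, 0.0000, 0.3333, -0.6667).
e_1·a_2 = 0.6667·(-2) + 0.0000·4 + 0.3333·2 + (-0.6667)·4 = -3.3333.
u_2 = a_2 + 3.3333·e_1 = (0.2222, 4.0000, 3.1111, 1.7778).
‖u_2‖ = 5.3748, so e_2 = (0.0413, 0.7442, 0.5788, 0.3308).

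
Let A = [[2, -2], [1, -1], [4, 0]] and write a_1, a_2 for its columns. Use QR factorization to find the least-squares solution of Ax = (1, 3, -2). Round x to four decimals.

x = (-0.5000, -1.5000)

q_1 = a_1/‖a_1‖ = (2, 1, 4)/4.5826 = (0.4364, 0.2182, 0.8729).
r_{12} = q_1·a_2 = -1.0911.
u_2 = a_2 + 1.0911·q_1 = (-1.5238, -0.7619, 0.9524).
‖u_2‖ = 1.9518, so q_2 = (-0.7807, -0.3904, 0.4880).
Qᵀb = (-0.6547, -2.9277).
Back-substitute: x_2 = -2.9277/1.9518 = -1.5000.
x_1 = (-0.6547 + 1.0911·(-1.5000))/4.5826 = -0.5000.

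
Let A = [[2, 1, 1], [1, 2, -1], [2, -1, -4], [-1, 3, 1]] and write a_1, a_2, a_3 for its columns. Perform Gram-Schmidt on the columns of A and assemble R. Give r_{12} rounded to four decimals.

a_1 = (2, 1, 2, -1); ‖a_1‖ = 3.1623, so e_1 = (0.6325, 0.3162, 0.6325, -0.3162).
r_{12} = e_1·a_2 = -0.3162.

r_{12} = -0.3162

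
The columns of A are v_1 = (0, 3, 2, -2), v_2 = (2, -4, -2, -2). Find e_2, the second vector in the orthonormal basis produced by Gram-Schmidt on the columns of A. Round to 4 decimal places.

e_1 = v_1/‖v_1‖ = (0, 3, 2, -2)/4.1231 = (0.0000, 0.7276, 0.4851, -0.4851).
r_{12} = e_1·v_2 = -2.9104.
u_2 = v_2 + 2.9104·e_1 = (2.0000, -1.8824, -0.5882, -3.4118).
‖u_2‖ = 4.4192, so e_2 = (0.4526, -0.4259, -0.1331, -0.7720).

e_2 = (0.4526, -0.4259, -0.1331, -0.7720)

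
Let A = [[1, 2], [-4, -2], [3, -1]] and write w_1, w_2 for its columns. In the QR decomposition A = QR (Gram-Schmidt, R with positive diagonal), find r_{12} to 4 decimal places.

w_1 = (1, -4, 3); ‖w_1‖ = 5.0990, so q_1 = (0.1961, -0.7845, 0.5883).
r_{12} = q_1·w_2 = 1.3728.

r_{12} = 1.3728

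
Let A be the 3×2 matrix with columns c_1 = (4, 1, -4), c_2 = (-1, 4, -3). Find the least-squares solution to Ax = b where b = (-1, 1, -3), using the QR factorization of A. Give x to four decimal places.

q_1 = c_1/‖c_1‖ = (4, 1, -4)/5.7446 = (0.6963, 0.1741, -0.6963).
r_{12} = q_1·c_2 = 2.0889.
u_2 = c_2 − 2.0889·q_1 = (-2.4545, 3.6364, -1.5455).
‖u_2‖ = 4.6515, so q_2 = (-0.5277, 0.7818, -0.3322).
Qᵀb = (1.5667, 2.3062).
Back-substitute: x_2 = 2.3062/4.6515 = 0.4958.
x_1 = (1.5667 − 2.0889·0.4958)/5.7446 = 0.0924.

x = (0.0924, 0.4958)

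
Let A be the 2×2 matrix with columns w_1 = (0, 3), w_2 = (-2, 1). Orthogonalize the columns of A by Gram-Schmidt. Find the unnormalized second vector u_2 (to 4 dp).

u_2 = (-2.0000, 0.0000)

e_1 = w_1/‖w_1‖ = (0, 3)/3.0000 = (0.0000, 1.0000).
r_{12} = e_1·w_2 = 1.0000.
u_2 = w_2 − 1.0000·e_1 = (-2.0000, 0.0000).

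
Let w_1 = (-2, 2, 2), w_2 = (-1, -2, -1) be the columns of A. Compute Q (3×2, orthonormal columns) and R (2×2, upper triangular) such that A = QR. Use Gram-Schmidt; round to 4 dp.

e_1 = w_1/‖w_1‖ = (-2, 2, 2)/3.4641 = (-0.5774, 0.5774, 0.5774).
r_{12} = e_1·w_2 = -1.1547.
u_2 = w_2 + 1.1547·e_1 = (-1.6667, -1.3333, -0.3333).
‖u_2‖ = 2.1602, so e_2 = (-0.7715, -0.6172, -0.1543).

Q = [[-0.5774, -0.7715], [0.5774, -0.6172], [0.5774, -0.1543]], R = [[3.4641, -1.1547], [0.0000, 2.1602]]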